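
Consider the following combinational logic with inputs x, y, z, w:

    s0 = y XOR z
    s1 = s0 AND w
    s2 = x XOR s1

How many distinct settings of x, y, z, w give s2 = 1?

s2 = x XOR s1 must be 1, so x and s1 differ.
Enumerating the 16 input combinations, 8 give s2 = 1 and 8 give s2 = 0.

8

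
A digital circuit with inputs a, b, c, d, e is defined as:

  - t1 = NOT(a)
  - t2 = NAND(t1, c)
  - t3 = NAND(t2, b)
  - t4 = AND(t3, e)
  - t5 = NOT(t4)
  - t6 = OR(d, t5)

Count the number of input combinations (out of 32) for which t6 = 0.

t6 = OR(d, t5) must be 0, so both d = 0 and t5 = 0.
t5 = NOT(t4) must be 0, so t4 = 1.
t4 = AND(t3, e) must be 1, so both t3 = 1 and e = 1.
Satisfying assignments:
  a=0, b=0, c=0, d=0, e=1
  a=0, b=0, c=1, d=0, e=1
  a=0, b=1, c=1, d=0, e=1
  a=1, b=0, c=0, d=0, e=1
  a=1, b=0, c=1, d=0, e=1

5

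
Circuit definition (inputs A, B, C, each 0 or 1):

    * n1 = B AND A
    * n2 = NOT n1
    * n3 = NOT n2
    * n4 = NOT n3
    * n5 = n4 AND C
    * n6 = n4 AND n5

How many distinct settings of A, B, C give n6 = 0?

n6 = n4 AND n5 must be 0, so at least one of n4, n5 is 0.
Satisfying assignments:
  A=0, B=0, C=0
  A=0, B=1, C=0
  A=1, B=0, C=0
  A=1, B=1, C=0
  A=1, B=1, C=1

5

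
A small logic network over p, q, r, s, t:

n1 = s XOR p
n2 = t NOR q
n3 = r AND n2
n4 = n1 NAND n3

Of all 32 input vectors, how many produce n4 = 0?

n4 = n1 NAND n3 must be 0, so both n1 = 1 and n3 = 1.
Satisfying assignments:
  p=0, q=0, r=1, s=1, t=0
  p=1, q=0, r=1, s=0, t=0

2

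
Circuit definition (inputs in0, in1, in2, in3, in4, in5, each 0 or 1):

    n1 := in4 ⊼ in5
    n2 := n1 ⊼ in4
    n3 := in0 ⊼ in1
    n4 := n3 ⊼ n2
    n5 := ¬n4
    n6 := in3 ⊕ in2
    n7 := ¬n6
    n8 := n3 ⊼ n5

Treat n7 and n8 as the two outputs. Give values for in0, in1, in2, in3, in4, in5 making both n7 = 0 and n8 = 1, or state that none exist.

Check with in0=0, in1=1, in2=1, in3=0, in4=1, in5=0:
n1 = in4 ⊼ in5 = 1 ⊼ 0 = 1
n2 = n1 ⊼ in4 = 1 ⊼ 1 = 0
n3 = in0 ⊼ in1 = 0 ⊼ 1 = 1
n4 = n3 ⊼ n2 = 1 ⊼ 0 = 1
n5 = ¬n4 = ¬1 = 0
n6 = in3 ⊕ in2 = 0 ⊕ 1 = 1
n7 = ¬n6 = ¬1 = 0
n8 = n3 ⊼ n5 = 1 ⊼ 0 = 1
So n7 = 0 and n8 = 1.

in0=0, in1=1, in2=1, in3=0, in4=1, in5=0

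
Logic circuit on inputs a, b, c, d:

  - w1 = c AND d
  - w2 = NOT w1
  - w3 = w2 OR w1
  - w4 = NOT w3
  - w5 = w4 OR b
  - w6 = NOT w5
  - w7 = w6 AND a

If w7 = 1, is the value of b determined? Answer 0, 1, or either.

0

w7 = w6 AND a must be 1, so both w6 = 1 and a = 1.
w6 = NOT w5 must be 1, so w5 = 0.
w5 = w4 OR b must be 0, so both w4 = 0 and b = 0.
Every assignment with w7 = 1 has b = 0; there are 4 such assignment(s).
  a=1, b=0, c=0, d=0
  a=1, b=0, c=0, d=1
  a=1, b=0, c=1, d=0
  a=1, b=0, c=1, d=1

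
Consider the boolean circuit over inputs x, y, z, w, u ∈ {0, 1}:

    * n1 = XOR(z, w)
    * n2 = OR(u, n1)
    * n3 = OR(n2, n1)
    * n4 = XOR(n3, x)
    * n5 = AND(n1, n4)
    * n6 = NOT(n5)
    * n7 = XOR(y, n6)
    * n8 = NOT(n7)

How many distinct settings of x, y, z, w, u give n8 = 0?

n8 = NOT(n7) must be 0, so n7 = 1.
Enumerating the 32 input combinations, 16 give n8 = 0 and 16 give n8 = 1.

16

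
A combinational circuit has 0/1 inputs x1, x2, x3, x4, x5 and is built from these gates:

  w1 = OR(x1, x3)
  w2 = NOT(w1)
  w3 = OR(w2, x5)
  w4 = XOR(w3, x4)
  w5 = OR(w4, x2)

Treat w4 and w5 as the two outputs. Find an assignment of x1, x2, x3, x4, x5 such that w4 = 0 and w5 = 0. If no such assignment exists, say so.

Check with x1=1 x2=0 x3=1 x4=1 x5=1:
w1 = OR(x1, x3) = OR(1, 1) = 1
w2 = NOT(w1) = NOT 1 = 0
w3 = OR(w2, x5) = OR(0, 1) = 1
w4 = XOR(w3, x4) = XOR(1, 1) = 0
w5 = OR(w4, x2) = OR(0, 0) = 0
So w4 = 0 and w5 = 0.

x1=1 x2=0 x3=1 x4=1 x5=1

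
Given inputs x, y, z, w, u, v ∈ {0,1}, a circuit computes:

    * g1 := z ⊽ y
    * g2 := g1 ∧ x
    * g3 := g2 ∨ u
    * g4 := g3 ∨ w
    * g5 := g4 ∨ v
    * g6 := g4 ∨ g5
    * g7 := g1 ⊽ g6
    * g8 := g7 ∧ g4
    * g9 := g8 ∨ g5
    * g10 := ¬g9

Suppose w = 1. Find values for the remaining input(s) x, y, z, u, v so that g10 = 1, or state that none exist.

With w = 1 fixed, none of the 32 settings of x, y, z, u, v give g10 = 1.
For example, with x=1, y=1, z=1, u=1, v=0:
g1 = z ⊽ y = 1 ⊽ 1 = 0
g2 = g1 ∧ x = 0 ∧ 1 = 0
g3 = g2 ∨ u = 0 ∨ 1 = 1
g4 = g3 ∨ w = 1 ∨ 1 = 1
g5 = g4 ∨ v = 1 ∨ 0 = 1
g6 = g4 ∨ g5 = 1 ∨ 1 = 1
g7 = g1 ⊽ g6 = 0 ⊽ 1 = 0
g8 = g7 ∧ g4 = 0 ∧ 1 = 0
g9 = g8 ∨ g5 = 0 ∨ 1 = 1
g10 = ¬g9 = ¬1 = 0
giving g10 = 0 ≠ 1.

no solution exists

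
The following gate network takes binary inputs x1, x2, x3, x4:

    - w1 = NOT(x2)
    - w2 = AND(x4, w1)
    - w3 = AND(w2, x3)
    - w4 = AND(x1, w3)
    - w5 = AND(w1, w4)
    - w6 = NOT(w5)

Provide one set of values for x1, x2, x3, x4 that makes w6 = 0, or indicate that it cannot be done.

Check with x1=1 x2=0 x3=1 x4=1:
w1 = NOT(x2) = NOT 0 = 1
w2 = AND(x4, w1) = AND(1, 1) = 1
w3 = AND(w2, x3) = AND(1, 1) = 1
w4 = AND(x1, w3) = AND(1, 1) = 1
w5 = AND(w1, w4) = AND(1, 1) = 1
w6 = NOT(w5) = NOT 1 = 0
So w6 = 0 as required.

x1=1 x2=0 x3=1 x4=1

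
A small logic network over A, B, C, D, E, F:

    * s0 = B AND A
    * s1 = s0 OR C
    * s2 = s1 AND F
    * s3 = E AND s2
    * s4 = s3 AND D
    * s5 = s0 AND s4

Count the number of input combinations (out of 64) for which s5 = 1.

s5 = s0 AND s4 must be 1, so both s0 = 1 and s4 = 1.
s0 = B AND A must be 1, so both B = 1 and A = 1.
Enumerating the 64 input combinations, 2 give s5 = 1 and 62 give s5 = 0.

2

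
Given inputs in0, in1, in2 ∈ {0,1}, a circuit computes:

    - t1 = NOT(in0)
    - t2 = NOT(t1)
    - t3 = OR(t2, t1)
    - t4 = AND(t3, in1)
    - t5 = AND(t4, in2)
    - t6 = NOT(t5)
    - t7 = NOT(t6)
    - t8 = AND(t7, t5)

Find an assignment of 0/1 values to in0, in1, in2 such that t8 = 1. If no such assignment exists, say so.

Check with in0=0, in1=1, in2=1:
t1 = NOT(in0) = NOT 0 = 1
t2 = NOT(t1) = NOT 1 = 0
t3 = OR(t2, t1) = OR(0, 1) = 1
t4 = AND(t3, in1) = AND(1, 1) = 1
t5 = AND(t4, in2) = AND(1, 1) = 1
t6 = NOT(t5) = NOT 1 = 0
t7 = NOT(t6) = NOT 0 = 1
t8 = AND(t7, t5) = AND(1, 1) = 1
So t8 = 1 as required.

in0=0, in1=1, in2=1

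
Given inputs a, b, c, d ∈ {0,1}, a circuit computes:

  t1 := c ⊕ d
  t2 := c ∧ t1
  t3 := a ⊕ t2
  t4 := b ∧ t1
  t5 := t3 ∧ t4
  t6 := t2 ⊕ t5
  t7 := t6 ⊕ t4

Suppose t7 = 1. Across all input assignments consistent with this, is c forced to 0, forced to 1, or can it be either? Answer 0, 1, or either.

either

Both values of c occur among assignments with t7 = 1:
  c=0: a=0, b=1, c=0, d=1
  c=1: a=0, b=0, c=1, d=0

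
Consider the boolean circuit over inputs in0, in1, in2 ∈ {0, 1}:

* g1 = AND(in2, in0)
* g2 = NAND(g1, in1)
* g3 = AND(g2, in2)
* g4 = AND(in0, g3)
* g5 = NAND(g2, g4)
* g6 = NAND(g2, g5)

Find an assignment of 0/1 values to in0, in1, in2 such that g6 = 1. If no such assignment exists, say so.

g6 = NAND(g2, g5) must be 1, so at least one of g2, g5 is 0.
Check with in0=1, in1=0, in2=1:
g1 = AND(in2, in0) = AND(1, 1) = 1
g2 = NAND(g1, in1) = NAND(1, 0) = 1
g3 = AND(g2, in2) = AND(1, 1) = 1
g4 = AND(in0, g3) = AND(1, 1) = 1
g5 = NAND(g2, g4) = NAND(1, 1) = 0
g6 = NAND(g2, g5) = NAND(1, 0) = 1
So g6 = 1 as required.

in0=1, in1=0, in2=1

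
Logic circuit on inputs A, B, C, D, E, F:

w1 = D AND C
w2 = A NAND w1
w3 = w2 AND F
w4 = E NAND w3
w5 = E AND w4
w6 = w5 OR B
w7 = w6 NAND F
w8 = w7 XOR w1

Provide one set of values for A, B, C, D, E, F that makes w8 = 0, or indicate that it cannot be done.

w8 = w7 XOR w1 must be 0, so w7 and w1 are equal.
Check with A=1, B=0, C=1, D=1, E=0, F=1:
w1 = D AND C = 1 AND 1 = 1
w2 = A NAND w1 = 1 NAND 1 = 0
w3 = w2 AND F = 0 AND 1 = 0
w4 = E NAND w3 = 0 NAND 0 = 1
w5 = E AND w4 = 0 AND 1 = 0
w6 = w5 OR B = 0 OR 0 = 0
w7 = w6 NAND F = 0 NAND 1 = 1
w8 = w7 XOR w1 = 1 XOR 1 = 0
So w8 = 0 as required.

A=1, B=0, C=1, D=1, E=0, F=1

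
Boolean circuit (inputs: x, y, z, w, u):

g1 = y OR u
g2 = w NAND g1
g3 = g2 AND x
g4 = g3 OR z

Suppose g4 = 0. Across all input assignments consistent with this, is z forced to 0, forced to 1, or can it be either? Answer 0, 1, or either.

0

g4 = g3 OR z must be 0, so both g3 = 0 and z = 0.
Every assignment with g4 = 0 has z = 0; there are 11 such assignment(s).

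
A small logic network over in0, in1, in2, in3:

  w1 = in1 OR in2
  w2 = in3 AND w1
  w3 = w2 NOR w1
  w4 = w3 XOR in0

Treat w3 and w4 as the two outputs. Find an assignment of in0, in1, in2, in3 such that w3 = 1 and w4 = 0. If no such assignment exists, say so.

Check with in0=1 in1=0 in2=0 in3=0:
w1 = in1 OR in2 = 0 OR 0 = 0
w2 = in3 AND w1 = 0 AND 0 = 0
w3 = w2 NOR w1 = 0 NOR 0 = 1
w4 = w3 XOR in0 = 1 XOR 1 = 0
So w3 = 1 and w4 = 0.

in0=1 in1=0 in2=0 in3=0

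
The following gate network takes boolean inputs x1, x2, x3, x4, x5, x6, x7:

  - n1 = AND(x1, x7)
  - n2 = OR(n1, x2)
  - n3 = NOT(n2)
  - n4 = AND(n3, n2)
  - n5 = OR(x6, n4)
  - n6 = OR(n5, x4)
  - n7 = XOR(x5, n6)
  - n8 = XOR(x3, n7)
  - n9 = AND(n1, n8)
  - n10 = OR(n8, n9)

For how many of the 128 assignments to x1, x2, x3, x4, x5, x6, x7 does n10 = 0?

n10 = OR(n8, n9) must be 0, so both n8 = 0 and n9 = 0.
n8 = XOR(x3, n7) must be 0, so x3 and n7 are equal.
Enumerating the 128 input combinations, 64 give n10 = 0 and 64 give n10 = 1.

64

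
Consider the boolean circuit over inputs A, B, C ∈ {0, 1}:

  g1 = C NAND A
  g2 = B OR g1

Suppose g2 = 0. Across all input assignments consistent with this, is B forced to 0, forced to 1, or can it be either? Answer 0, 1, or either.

0

g2 = B OR g1 must be 0, so both B = 0 and g1 = 0.
g1 = C NAND A must be 0, so both C = 1 and A = 1.
Every assignment with g2 = 0 has B = 0; there are 1 such assignment(s).
  A=1, B=0, C=1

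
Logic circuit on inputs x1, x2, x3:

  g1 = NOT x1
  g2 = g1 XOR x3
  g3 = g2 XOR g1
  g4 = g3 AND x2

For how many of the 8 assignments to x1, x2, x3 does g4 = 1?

g4 = g3 AND x2 must be 1, so both g3 = 1 and x2 = 1.
Satisfying assignments:
  x1=0, x2=1, x3=1
  x1=1, x2=1, x3=1

2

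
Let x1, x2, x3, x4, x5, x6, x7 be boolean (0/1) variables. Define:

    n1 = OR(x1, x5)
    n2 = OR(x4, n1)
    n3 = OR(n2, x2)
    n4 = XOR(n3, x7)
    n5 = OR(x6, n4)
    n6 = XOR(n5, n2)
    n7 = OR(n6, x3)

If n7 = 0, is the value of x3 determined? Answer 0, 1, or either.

0

n7 = OR(n6, x3) must be 0, so both n6 = 0 and x3 = 0.
n6 = XOR(n5, n2) must be 0, so n5 and n2 are equal.
Every assignment with n7 = 0 has x3 = 0; there are 44 such assignment(s).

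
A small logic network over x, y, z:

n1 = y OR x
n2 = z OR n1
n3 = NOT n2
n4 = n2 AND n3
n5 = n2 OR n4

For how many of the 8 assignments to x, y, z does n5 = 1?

7

n5 = n2 OR n4 must be 1, so at least one of n2, n4 is 1.
Enumerating the 8 input combinations, 7 give n5 = 1 and 1 give n5 = 0.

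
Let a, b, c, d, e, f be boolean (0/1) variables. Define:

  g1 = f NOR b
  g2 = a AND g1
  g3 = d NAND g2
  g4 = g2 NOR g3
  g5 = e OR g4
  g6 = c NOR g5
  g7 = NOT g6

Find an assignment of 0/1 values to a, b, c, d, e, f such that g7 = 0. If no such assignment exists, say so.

a=1, b=1, c=0, d=0, e=0, f=0

g7 = NOT g6 must be 0, so g6 = 1.
g6 = c NOR g5 must be 1, so both c = 0 and g5 = 0.
g5 = e OR g4 must be 0, so both e = 0 and g4 = 0.
Check with a=1, b=1, c=0, d=0, e=0, f=0:
g1 = f NOR b = 0 NOR 1 = 0
g2 = a AND g1 = 1 AND 0 = 0
g3 = d NAND g2 = 0 NAND 0 = 1
g4 = g2 NOR g3 = 0 NOR 1 = 0
g5 = e OR g4 = 0 OR 0 = 0
g6 = c NOR g5 = 0 NOR 0 = 1
g7 = NOT g6 = NOT 1 = 0
So g7 = 0 as required.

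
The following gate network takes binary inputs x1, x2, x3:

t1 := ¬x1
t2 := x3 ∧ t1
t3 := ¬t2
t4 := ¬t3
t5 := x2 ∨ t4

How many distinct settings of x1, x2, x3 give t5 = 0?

3

t5 = x2 ∨ t4 must be 0, so both x2 = 0 and t4 = 0.
Enumerating the 8 input combinations, 3 give t5 = 0 and 5 give t5 = 1.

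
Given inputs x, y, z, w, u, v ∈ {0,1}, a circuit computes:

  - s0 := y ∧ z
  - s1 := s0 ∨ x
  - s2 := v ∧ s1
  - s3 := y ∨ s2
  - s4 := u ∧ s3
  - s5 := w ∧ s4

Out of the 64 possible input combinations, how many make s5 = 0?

s5 = w ∧ s4 must be 0, so at least one of w, s4 is 0.
Enumerating the 64 input combinations, 54 give s5 = 0 and 10 give s5 = 1.

54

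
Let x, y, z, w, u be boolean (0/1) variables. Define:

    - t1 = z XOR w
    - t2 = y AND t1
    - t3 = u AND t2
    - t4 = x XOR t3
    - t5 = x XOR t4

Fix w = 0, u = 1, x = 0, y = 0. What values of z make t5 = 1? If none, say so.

no solution exists

With w = 0, u = 1, x = 0, y = 0 fixed, none of the 2 settings of z give t5 = 1.
For example, with z=0:
t1 = z XOR w = 0 XOR 0 = 0
t2 = y AND t1 = 0 AND 0 = 0
t3 = u AND t2 = 1 AND 0 = 0
t4 = x XOR t3 = 0 XOR 0 = 0
t5 = x XOR t4 = 0 XOR 0 = 0
giving t5 = 0 ≠ 1.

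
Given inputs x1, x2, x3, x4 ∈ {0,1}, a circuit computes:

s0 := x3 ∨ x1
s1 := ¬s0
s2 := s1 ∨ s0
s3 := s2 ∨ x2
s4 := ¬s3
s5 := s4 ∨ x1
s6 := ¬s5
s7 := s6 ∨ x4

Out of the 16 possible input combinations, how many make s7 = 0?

s7 = s6 ∨ x4 must be 0, so both s6 = 0 and x4 = 0.
Enumerating the 16 input combinations, 4 give s7 = 0 and 12 give s7 = 1.

4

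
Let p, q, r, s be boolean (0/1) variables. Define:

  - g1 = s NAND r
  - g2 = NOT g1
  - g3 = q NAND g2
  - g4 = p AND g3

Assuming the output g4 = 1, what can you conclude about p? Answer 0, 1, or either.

1

g4 = p AND g3 must be 1, so both p = 1 and g3 = 1.
Every assignment with g4 = 1 has p = 1; there are 7 such assignment(s).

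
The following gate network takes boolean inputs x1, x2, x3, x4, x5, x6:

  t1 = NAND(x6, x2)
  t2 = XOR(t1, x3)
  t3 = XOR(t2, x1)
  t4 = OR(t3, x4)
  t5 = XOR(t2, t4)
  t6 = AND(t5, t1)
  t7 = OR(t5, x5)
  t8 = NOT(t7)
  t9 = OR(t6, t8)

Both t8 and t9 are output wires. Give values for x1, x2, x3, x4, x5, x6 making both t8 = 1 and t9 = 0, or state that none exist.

Across all 64 input combinations, none give both t8 = 1 and t9 = 0.

no solution exists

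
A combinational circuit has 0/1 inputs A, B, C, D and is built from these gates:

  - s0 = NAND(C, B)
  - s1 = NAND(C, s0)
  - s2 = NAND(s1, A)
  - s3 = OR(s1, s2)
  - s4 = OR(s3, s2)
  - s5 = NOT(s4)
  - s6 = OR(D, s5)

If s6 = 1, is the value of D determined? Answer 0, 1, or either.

1

s6 = OR(D, s5) must be 1, so at least one of D, s5 is 1.
Every assignment with s6 = 1 has D = 1; there are 8 such assignment(s).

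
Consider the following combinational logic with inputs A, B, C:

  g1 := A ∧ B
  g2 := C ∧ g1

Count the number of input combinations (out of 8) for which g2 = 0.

7

g2 = C ∧ g1 must be 0, so at least one of C, g1 is 0.
Enumerating the 8 input combinations, 7 give g2 = 0 and 1 give g2 = 1.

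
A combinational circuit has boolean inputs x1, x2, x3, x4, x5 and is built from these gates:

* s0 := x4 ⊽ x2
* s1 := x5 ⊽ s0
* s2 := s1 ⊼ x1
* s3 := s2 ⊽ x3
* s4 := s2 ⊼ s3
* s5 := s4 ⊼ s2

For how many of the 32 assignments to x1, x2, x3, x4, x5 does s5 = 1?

6

s5 = s4 ⊼ s2 must be 1, so at least one of s4, s2 is 0.
Enumerating the 32 input combinations, 6 give s5 = 1 and 26 give s5 = 0.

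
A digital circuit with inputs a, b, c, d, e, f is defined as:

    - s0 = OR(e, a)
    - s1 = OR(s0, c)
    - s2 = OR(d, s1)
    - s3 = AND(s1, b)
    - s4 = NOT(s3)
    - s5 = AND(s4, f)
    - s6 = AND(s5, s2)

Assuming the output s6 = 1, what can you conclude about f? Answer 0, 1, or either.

s6 = AND(s5, s2) must be 1, so both s5 = 1 and s2 = 1.
Every assignment with s6 = 1 has f = 1; there are 16 such assignment(s).

1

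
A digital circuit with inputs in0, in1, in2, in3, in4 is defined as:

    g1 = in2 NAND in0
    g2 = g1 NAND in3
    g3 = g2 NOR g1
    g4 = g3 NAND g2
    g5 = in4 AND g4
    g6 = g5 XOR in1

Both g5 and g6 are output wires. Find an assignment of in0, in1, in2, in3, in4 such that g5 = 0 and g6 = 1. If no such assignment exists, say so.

Check with in0=0 in1=1 in2=0 in3=0 in4=0:
g1 = in2 NAND in0 = 0 NAND 0 = 1
g2 = g1 NAND in3 = 1 NAND 0 = 1
g3 = g2 NOR g1 = 1 NOR 1 = 0
g4 = g3 NAND g2 = 0 NAND 1 = 1
g5 = in4 AND g4 = 0 AND 1 = 0
g6 = g5 XOR in1 = 0 XOR 1 = 1
So g5 = 0 and g6 = 1.

in0=0 in1=1 in2=0 in3=0 in4=0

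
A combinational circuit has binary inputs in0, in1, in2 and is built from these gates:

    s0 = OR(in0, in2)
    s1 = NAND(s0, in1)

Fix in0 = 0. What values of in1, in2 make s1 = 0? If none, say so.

in1=1 in2=1

Check with in0 = 0 and in1=1, in2=1:
s0 = OR(in0, in2) = OR(0, 1) = 1
s1 = NAND(s0, in1) = NAND(1, 1) = 0
So s1 = 0.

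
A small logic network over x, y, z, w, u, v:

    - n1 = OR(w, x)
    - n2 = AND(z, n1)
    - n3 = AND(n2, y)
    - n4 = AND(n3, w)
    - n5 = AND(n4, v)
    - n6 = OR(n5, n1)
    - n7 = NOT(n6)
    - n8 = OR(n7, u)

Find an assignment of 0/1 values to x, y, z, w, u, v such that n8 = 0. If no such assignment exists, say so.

x=0, y=0, z=0, w=1, u=0, v=0

n8 = OR(n7, u) must be 0, so both n7 = 0 and u = 0.
n7 = NOT(n6) must be 0, so n6 = 1.
n6 = OR(n5, n1) must be 1, so at least one of n5, n1 is 1.
Check with x=0, y=0, z=0, w=1, u=0, v=0:
n1 = OR(w, x) = OR(1, 0) = 1
n2 = AND(z, n1) = AND(0, 1) = 0
n3 = AND(n2, y) = AND(0, 0) = 0
n4 = AND(n3, w) = AND(0, 1) = 0
n5 = AND(n4, v) = AND(0, 0) = 0
n6 = OR(n5, n1) = OR(0, 1) = 1
n7 = NOT(n6) = NOT 1 = 0
n8 = OR(n7, u) = OR(0, 0) = 0
So n8 = 0 as required.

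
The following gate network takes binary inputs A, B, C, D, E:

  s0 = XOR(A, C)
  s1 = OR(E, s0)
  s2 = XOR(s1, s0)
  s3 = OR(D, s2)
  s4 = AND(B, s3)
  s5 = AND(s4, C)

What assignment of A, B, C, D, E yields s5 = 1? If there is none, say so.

A=1, B=1, C=1, D=1, E=1

Check with A=1, B=1, C=1, D=1, E=1:
s0 = XOR(A, C) = XOR(1, 1) = 0
s1 = OR(E, s0) = OR(1, 0) = 1
s2 = XOR(s1, s0) = XOR(1, 0) = 1
s3 = OR(D, s2) = OR(1, 1) = 1
s4 = AND(B, s3) = AND(1, 1) = 1
s5 = AND(s4, C) = AND(1, 1) = 1
So s5 = 1 as required.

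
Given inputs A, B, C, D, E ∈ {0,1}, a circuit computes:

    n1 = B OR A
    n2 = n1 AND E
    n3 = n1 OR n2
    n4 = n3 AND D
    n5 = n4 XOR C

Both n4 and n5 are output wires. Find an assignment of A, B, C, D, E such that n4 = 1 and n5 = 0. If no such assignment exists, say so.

Check with A=1, B=1, C=1, D=1, E=1:
n1 = B OR A = 1 OR 1 = 1
n2 = n1 AND E = 1 AND 1 = 1
n3 = n1 OR n2 = 1 OR 1 = 1
n4 = n3 AND D = 1 AND 1 = 1
n5 = n4 XOR C = 1 XOR 1 = 0
So n4 = 1 and n5 = 0.

A=1, B=1, C=1, D=1, E=1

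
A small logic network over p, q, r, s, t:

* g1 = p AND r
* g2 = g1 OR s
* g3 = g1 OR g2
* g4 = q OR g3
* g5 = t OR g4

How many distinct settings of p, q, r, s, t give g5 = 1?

29

g5 = t OR g4 must be 1, so at least one of t, g4 is 1.
Enumerating the 32 input combinations, 29 give g5 = 1 and 3 give g5 = 0.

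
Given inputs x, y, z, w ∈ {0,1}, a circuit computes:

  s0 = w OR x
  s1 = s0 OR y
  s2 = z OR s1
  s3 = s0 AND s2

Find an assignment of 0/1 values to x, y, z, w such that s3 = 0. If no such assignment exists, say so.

s3 = s0 AND s2 must be 0, so at least one of s0, s2 is 0.
Check with x=0 y=1 z=1 w=0:
s0 = w OR x = 0 OR 0 = 0
s1 = s0 OR y = 0 OR 1 = 1
s2 = z OR s1 = 1 OR 1 = 1
s3 = s0 AND s2 = 0 AND 1 = 0
So s3 = 0 as required.

x=0 y=1 z=1 w=0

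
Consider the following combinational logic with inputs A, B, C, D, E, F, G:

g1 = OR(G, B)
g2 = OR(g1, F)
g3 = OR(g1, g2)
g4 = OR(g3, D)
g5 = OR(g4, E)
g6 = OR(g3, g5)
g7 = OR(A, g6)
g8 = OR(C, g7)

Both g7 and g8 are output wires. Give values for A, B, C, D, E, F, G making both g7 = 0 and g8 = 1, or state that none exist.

Check with A=0, B=0, C=1, D=0, E=0, F=0, G=0:
g1 = OR(G, B) = OR(0, 0) = 0
g2 = OR(g1, F) = OR(0, 0) = 0
g3 = OR(g1, g2) = OR(0, 0) = 0
g4 = OR(g3, D) = OR(0, 0) = 0
g5 = OR(g4, E) = OR(0, 0) = 0
g6 = OR(g3, g5) = OR(0, 0) = 0
g7 = OR(A, g6) = OR(0, 0) = 0
g8 = OR(C, g7) = OR(1, 0) = 1
So g7 = 0 and g8 = 1.

A=0, B=0, C=1, D=0, E=0, F=0, G=0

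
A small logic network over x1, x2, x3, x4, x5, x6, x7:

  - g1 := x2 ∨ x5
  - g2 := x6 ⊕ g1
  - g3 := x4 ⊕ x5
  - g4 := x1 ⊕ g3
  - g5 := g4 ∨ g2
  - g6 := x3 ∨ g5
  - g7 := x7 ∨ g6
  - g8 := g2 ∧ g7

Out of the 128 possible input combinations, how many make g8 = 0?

64

g8 = g2 ∧ g7 must be 0, so at least one of g2, g7 is 0.
Enumerating the 128 input combinations, 64 give g8 = 0 and 64 give g8 = 1.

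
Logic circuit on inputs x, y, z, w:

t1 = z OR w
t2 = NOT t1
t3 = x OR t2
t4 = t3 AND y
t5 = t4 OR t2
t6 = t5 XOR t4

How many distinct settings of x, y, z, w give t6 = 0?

t6 = t5 XOR t4 must be 0, so t5 and t4 are equal.
Enumerating the 16 input combinations, 14 give t6 = 0 and 2 give t6 = 1.

14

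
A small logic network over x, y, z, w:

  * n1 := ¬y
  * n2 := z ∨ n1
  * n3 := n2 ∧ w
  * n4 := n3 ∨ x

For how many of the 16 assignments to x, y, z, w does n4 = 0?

5

n4 = n3 ∨ x must be 0, so both n3 = 0 and x = 0.
n3 = n2 ∧ w must be 0, so at least one of n2, w is 0.
Satisfying assignments:
  x=0, y=0, z=0, w=0
  x=0, y=0, z=1, w=0
  x=0, y=1, z=0, w=0
  x=0, y=1, z=0, w=1
  x=0, y=1, z=1, w=0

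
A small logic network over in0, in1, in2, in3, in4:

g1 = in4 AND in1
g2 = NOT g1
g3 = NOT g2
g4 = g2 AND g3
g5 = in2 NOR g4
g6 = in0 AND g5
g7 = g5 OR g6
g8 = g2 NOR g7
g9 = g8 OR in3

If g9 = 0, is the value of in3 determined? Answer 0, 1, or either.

0

g9 = g8 OR in3 must be 0, so both g8 = 0 and in3 = 0.
g8 = g2 NOR g7 must be 0, so at least one of g2, g7 is 1.
Every assignment with g9 = 0 has in3 = 0; there are 14 such assignment(s).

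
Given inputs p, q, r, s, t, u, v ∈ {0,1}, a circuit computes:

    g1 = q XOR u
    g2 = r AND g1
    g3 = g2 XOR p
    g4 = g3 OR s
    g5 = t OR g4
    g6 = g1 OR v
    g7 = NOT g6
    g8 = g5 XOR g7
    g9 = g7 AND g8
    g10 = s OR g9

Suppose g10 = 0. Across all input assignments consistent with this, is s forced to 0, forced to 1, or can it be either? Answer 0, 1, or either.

g10 = s OR g9 must be 0, so both s = 0 and g9 = 0.
Every assignment with g10 = 0 has s = 0; there are 60 such assignment(s).

0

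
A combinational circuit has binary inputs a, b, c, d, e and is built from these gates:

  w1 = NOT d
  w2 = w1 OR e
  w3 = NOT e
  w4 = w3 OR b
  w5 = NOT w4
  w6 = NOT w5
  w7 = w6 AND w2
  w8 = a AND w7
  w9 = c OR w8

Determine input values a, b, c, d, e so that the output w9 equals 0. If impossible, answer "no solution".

a=0, b=1, c=0, d=1, e=0

w9 = c OR w8 must be 0, so both c = 0 and w8 = 0.
w8 = a AND w7 must be 0, so at least one of a, w7 is 0.
Check with a=0, b=1, c=0, d=1, e=0:
w1 = NOT d = NOT 1 = 0
w2 = w1 OR e = 0 OR 0 = 0
w3 = NOT e = NOT 0 = 1
w4 = w3 OR b = 1 OR 1 = 1
w5 = NOT w4 = NOT 1 = 0
w6 = NOT w5 = NOT 0 = 1
w7 = w6 AND w2 = 1 AND 0 = 0
w8 = a AND w7 = 0 AND 0 = 0
w9 = c OR w8 = 0 OR 0 = 0
So w9 = 0 as required.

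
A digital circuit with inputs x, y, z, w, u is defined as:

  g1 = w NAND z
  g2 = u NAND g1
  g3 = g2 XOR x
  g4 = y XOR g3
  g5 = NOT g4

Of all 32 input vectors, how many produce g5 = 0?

16

g5 = NOT g4 must be 0, so g4 = 1.
Enumerating the 32 input combinations, 16 give g5 = 0 and 16 give g5 = 1.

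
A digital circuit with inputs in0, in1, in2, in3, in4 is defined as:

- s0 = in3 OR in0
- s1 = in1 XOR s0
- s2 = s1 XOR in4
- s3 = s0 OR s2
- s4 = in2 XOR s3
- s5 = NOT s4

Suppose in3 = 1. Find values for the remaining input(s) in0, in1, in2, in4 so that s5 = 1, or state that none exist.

in0=1 in1=0 in2=1 in4=1

s5 = NOT s4 must be 1, so s4 = 0.
s4 = in2 XOR s3 must be 0, so in2 and s3 are equal.
Check with in3 = 1 and in0=1, in1=0, in2=1, in4=1:
s0 = in3 OR in0 = 1 OR 1 = 1
s1 = in1 XOR s0 = 0 XOR 1 = 1
s2 = s1 XOR in4 = 1 XOR 1 = 0
s3 = s0 OR s2 = 1 OR 0 = 1
s4 = in2 XOR s3 = 1 XOR 1 = 0
s5 = NOT s4 = NOT 0 = 1
So s5 = 1.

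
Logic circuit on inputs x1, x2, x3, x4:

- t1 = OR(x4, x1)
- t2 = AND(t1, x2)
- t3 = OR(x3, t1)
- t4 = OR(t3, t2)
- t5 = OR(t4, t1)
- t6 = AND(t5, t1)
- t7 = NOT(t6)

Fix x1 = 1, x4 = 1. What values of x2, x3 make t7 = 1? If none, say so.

no solution exists

With x1 = 1, x4 = 1 fixed, none of the 4 settings of x2, x3 give t7 = 1.
For example, with x2=1, x3=0:
t1 = OR(x4, x1) = OR(1, 1) = 1
t2 = AND(t1, x2) = AND(1, 1) = 1
t3 = OR(x3, t1) = OR(0, 1) = 1
t4 = OR(t3, t2) = OR(1, 1) = 1
t5 = OR(t4, t1) = OR(1, 1) = 1
t6 = AND(t5, t1) = AND(1, 1) = 1
t7 = NOT(t6) = NOT 1 = 0
giving t7 = 0 ≠ 1.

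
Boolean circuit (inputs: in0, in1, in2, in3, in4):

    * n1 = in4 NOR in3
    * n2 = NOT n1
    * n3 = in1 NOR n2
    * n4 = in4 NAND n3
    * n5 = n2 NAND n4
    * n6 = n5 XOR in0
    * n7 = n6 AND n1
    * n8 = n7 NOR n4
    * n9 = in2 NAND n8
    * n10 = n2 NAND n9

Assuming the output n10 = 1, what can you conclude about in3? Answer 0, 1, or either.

0

n10 = n2 NAND n9 must be 1, so at least one of n2, n9 is 0.
Every assignment with n10 = 1 has in3 = 0; there are 8 such assignment(s).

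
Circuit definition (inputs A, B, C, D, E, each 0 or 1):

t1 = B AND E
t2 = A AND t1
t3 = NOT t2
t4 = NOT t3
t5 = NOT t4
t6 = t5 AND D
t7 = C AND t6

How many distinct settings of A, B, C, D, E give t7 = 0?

t7 = C AND t6 must be 0, so at least one of C, t6 is 0.
Enumerating the 32 input combinations, 25 give t7 = 0 and 7 give t7 = 1.

25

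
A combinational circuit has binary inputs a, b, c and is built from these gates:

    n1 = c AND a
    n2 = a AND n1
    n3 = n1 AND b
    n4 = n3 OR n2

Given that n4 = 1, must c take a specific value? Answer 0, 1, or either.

n4 = n3 OR n2 must be 1, so at least one of n3, n2 is 1.
Every assignment with n4 = 1 has c = 1; there are 2 such assignment(s).
  a=1, b=0, c=1
  a=1, b=1, c=1

1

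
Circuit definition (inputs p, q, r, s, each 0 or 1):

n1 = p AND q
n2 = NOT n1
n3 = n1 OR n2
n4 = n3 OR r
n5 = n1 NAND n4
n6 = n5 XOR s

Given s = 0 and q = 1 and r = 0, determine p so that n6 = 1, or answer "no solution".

n6 = n5 XOR s must be 1, so n5 and s differ.
Check with s = 0 and q = 1 and r = 0 and p=0:
n1 = p AND q = 0 AND 1 = 0
n2 = NOT n1 = NOT 0 = 1
n3 = n1 OR n2 = 0 OR 1 = 1
n4 = n3 OR r = 1 OR 0 = 1
n5 = n1 NAND n4 = 0 NAND 1 = 1
n6 = n5 XOR s = 1 XOR 0 = 1
So n6 = 1.

p=0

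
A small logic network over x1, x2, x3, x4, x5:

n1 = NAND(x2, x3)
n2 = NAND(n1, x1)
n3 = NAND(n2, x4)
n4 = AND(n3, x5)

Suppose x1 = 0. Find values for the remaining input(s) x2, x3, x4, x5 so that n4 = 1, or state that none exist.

x2=0 x3=1 x4=0 x5=1

Check with x1 = 0 and x2=0, x3=1, x4=0, x5=1:
n1 = NAND(x2, x3) = NAND(0, 1) = 1
n2 = NAND(n1, x1) = NAND(1, 0) = 1
n3 = NAND(n2, x4) = NAND(1, 0) = 1
n4 = AND(n3, x5) = AND(1, 1) = 1
So n4 = 1.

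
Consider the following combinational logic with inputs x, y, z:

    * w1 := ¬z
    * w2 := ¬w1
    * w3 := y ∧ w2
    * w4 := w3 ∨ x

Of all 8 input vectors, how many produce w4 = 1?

5

w4 = w3 ∨ x must be 1, so at least one of w3, x is 1.
Satisfying assignments:
  x=0, y=1, z=1
  x=1, y=0, z=0
  x=1, y=0, z=1
  x=1, y=1, z=0
  x=1, y=1, z=1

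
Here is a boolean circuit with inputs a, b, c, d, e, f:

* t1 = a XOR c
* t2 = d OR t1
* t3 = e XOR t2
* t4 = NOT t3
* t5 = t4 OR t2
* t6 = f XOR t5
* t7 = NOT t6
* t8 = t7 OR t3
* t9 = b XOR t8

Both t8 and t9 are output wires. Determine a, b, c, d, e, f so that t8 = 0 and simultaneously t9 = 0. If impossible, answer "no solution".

Check with a=0, b=0, c=1, d=1, e=1, f=0:
t1 = a XOR c = 0 XOR 1 = 1
t2 = d OR t1 = 1 OR 1 = 1
t3 = e XOR t2 = 1 XOR 1 = 0
t4 = NOT t3 = NOT 0 = 1
t5 = t4 OR t2 = 1 OR 1 = 1
t6 = f XOR t5 = 0 XOR 1 = 1
t7 = NOT t6 = NOT 1 = 0
t8 = t7 OR t3 = 0 OR 0 = 0
t9 = b XOR t8 = 0 XOR 0 = 0
So t8 = 0 and t9 = 0.

a=0, b=0, c=1, d=1, e=1, f=0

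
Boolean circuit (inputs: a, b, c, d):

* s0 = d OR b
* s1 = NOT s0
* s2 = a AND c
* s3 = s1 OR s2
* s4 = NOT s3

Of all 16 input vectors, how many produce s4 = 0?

7

s4 = NOT s3 must be 0, so s3 = 1.
s3 = s1 OR s2 must be 1, so at least one of s1, s2 is 1.
Enumerating the 16 input combinations, 7 give s4 = 0 and 9 give s4 = 1.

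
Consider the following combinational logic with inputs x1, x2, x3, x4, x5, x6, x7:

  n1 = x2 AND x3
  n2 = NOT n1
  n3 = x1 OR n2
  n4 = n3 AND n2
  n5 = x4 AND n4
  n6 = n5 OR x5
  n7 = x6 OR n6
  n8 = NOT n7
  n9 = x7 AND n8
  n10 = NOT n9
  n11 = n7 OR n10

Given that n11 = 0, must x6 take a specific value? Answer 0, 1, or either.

n11 = n7 OR n10 must be 0, so both n7 = 0 and n10 = 0.
n7 = x6 OR n6 must be 0, so both x6 = 0 and n6 = 0.
n10 = NOT n9 must be 0, so n9 = 1.
Every assignment with n11 = 0 has x6 = 0; there are 10 such assignment(s).

0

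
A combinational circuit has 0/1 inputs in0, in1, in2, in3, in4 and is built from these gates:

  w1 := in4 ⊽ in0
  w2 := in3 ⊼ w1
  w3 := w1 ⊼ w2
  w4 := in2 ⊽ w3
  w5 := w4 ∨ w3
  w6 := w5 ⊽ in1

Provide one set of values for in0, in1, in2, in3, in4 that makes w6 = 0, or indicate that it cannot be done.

w6 = w5 ⊽ in1 must be 0, so at least one of w5, in1 is 1.
Check with in0=0, in1=0, in2=0, in3=0, in4=0:
w1 = in4 ⊽ in0 = 0 ⊽ 0 = 1
w2 = in3 ⊼ w1 = 0 ⊼ 1 = 1
w3 = w1 ⊼ w2 = 1 ⊼ 1 = 0
w4 = in2 ⊽ w3 = 0 ⊽ 0 = 1
w5 = w4 ∨ w3 = 1 ∨ 0 = 1
w6 = w5 ⊽ in1 = 1 ⊽ 0 = 0
So w6 = 0 as required.

in0=0, in1=0, in2=0, in3=0, in4=0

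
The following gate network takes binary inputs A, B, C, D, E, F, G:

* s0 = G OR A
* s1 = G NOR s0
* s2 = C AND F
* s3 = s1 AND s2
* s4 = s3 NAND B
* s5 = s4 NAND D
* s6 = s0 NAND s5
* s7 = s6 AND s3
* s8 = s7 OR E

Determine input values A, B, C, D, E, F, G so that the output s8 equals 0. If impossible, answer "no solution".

A=0, B=0, C=0, D=1, E=0, F=0, G=0

s8 = s7 OR E must be 0, so both s7 = 0 and E = 0.
s7 = s6 AND s3 must be 0, so at least one of s6, s3 is 0.
Check with A=0, B=0, C=0, D=1, E=0, F=0, G=0:
s0 = G OR A = 0 OR 0 = 0
s1 = G NOR s0 = 0 NOR 0 = 1
s2 = C AND F = 0 AND 0 = 0
s3 = s1 AND s2 = 1 AND 0 = 0
s4 = s3 NAND B = 0 NAND 0 = 1
s5 = s4 NAND D = 1 NAND 1 = 0
s6 = s0 NAND s5 = 0 NAND 0 = 1
s7 = s6 AND s3 = 1 AND 0 = 0
s8 = s7 OR E = 0 OR 0 = 0
So s8 = 0 as required.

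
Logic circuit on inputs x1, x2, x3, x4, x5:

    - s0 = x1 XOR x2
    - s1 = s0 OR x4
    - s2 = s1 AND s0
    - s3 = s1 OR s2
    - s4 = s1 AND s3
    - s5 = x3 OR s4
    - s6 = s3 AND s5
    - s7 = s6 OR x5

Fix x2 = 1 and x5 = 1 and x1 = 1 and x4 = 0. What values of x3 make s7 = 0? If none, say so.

no solution exists

With x2 = 1 and x5 = 1 and x1 = 1 and x4 = 0 fixed, none of the 2 settings of x3 give s7 = 0.
For example, with x3=0:
s0 = x1 XOR x2 = 1 XOR 1 = 0
s1 = s0 OR x4 = 0 OR 0 = 0
s2 = s1 AND s0 = 0 AND 0 = 0
s3 = s1 OR s2 = 0 OR 0 = 0
s4 = s1 AND s3 = 0 AND 0 = 0
s5 = x3 OR s4 = 0 OR 0 = 0
s6 = s3 AND s5 = 0 AND 0 = 0
s7 = s6 OR x5 = 0 OR 1 = 1
giving s7 = 1 ≠ 0.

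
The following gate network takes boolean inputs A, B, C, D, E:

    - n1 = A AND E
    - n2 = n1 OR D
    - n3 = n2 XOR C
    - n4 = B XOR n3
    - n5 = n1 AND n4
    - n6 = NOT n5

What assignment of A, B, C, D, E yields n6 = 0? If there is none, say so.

Check with A=1 B=1 C=1 D=0 E=1:
n1 = A AND E = 1 AND 1 = 1
n2 = n1 OR D = 1 OR 0 = 1
n3 = n2 XOR C = 1 XOR 1 = 0
n4 = B XOR n3 = 1 XOR 0 = 1
n5 = n1 AND n4 = 1 AND 1 = 1
n6 = NOT n5 = NOT 1 = 0
So n6 = 0 as required.

A=1 B=1 C=1 D=0 E=1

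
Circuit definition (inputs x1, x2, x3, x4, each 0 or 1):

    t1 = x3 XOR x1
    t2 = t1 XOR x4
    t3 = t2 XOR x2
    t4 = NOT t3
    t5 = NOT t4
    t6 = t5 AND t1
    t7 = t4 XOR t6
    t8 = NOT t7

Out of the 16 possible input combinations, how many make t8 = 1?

t8 = NOT t7 must be 1, so t7 = 0.
Satisfying assignments:
  x1=0, x2=0, x3=0, x4=1
  x1=0, x2=1, x3=0, x4=0
  x1=1, x2=0, x3=1, x4=1
  x1=1, x2=1, x3=1, x4=0

4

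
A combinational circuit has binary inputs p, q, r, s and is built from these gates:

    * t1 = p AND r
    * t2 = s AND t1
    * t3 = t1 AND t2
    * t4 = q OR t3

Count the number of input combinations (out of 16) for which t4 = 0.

7

t4 = q OR t3 must be 0, so both q = 0 and t3 = 0.
t3 = t1 AND t2 must be 0, so at least one of t1, t2 is 0.
Enumerating the 16 input combinations, 7 give t4 = 0 and 9 give t4 = 1.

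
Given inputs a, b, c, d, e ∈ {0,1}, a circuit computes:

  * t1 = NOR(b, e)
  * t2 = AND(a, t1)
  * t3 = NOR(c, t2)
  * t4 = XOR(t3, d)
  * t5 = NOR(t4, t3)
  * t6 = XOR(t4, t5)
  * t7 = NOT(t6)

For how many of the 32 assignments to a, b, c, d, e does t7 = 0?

t7 = NOT(t6) must be 0, so t6 = 1.
t6 = XOR(t4, t5) must be 1, so t4 and t5 differ.
Enumerating the 32 input combinations, 25 give t7 = 0 and 7 give t7 = 1.

25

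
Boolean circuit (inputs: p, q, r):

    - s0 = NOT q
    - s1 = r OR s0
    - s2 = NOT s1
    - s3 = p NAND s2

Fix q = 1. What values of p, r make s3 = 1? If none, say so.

Check with q = 1 and p=1, r=1:
s0 = NOT q = NOT 1 = 0
s1 = r OR s0 = 1 OR 0 = 1
s2 = NOT s1 = NOT 1 = 0
s3 = p NAND s2 = 1 NAND 0 = 1
So s3 = 1.

p=1 r=1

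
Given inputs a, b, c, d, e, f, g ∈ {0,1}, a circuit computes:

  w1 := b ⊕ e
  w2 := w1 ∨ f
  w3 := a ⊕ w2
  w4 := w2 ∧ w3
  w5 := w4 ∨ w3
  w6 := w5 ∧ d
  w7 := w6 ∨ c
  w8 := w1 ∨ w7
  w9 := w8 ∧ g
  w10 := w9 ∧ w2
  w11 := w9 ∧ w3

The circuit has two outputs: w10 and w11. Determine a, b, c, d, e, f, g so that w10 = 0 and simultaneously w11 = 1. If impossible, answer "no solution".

Check with a=1 b=1 c=0 d=1 e=1 f=0 g=1:
w1 = b ⊕ e = 1 ⊕ 1 = 0
w2 = w1 ∨ f = 0 ∨ 0 = 0
w3 = a ⊕ w2 = 1 ⊕ 0 = 1
w4 = w2 ∧ w3 = 0 ∧ 1 = 0
w5 = w4 ∨ w3 = 0 ∨ 1 = 1
w6 = w5 ∧ d = 1 ∧ 1 = 1
w7 = w6 ∨ c = 1 ∨ 0 = 1
w8 = w1 ∨ w7 = 0 ∨ 1 = 1
w9 = w8 ∧ g = 1 ∧ 1 = 1
w10 = w9 ∧ w2 = 1 ∧ 0 = 0
w11 = w9 ∧ w3 = 1 ∧ 1 = 1
So w10 = 0 and w11 = 1.

a=1 b=1 c=0 d=1 e=1 f=0 g=1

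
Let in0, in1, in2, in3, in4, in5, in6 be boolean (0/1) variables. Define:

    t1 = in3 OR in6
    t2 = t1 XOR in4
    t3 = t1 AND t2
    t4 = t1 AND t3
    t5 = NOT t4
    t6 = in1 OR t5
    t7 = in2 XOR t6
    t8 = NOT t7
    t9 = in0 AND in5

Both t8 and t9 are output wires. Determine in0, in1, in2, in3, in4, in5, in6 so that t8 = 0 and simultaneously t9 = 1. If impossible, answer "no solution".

in0=1, in1=0, in2=0, in3=1, in4=1, in5=1, in6=1

Check with in0=1, in1=0, in2=0, in3=1, in4=1, in5=1, in6=1:
t1 = in3 OR in6 = 1 OR 1 = 1
t2 = t1 XOR in4 = 1 XOR 1 = 0
t3 = t1 AND t2 = 1 AND 0 = 0
t4 = t1 AND t3 = 1 AND 0 = 0
t5 = NOT t4 = NOT 0 = 1
t6 = in1 OR t5 = 0 OR 1 = 1
t7 = in2 XOR t6 = 0 XOR 1 = 1
t8 = NOT t7 = NOT 1 = 0
t9 = in0 AND in5 = 1 AND 1 = 1
So t8 = 0 and t9 = 1.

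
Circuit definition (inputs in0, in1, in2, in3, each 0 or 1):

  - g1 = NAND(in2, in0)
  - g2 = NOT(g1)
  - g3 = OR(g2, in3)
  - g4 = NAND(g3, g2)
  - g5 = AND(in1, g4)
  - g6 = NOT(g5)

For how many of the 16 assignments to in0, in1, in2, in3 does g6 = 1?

g6 = NOT(g5) must be 1, so g5 = 0.
g5 = AND(in1, g4) must be 0, so at least one of in1, g4 is 0.
Enumerating the 16 input combinations, 10 give g6 = 1 and 6 give g6 = 0.

10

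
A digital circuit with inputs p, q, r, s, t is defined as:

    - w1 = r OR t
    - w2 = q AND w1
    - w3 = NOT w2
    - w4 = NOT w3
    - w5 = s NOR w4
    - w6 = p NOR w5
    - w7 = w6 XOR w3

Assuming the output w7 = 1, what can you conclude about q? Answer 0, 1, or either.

either

Both values of q occur among assignments with w7 = 1:
  q=0: p=0, q=0, r=0, s=0, t=0
  q=1: p=0, q=1, r=0, s=0, t=0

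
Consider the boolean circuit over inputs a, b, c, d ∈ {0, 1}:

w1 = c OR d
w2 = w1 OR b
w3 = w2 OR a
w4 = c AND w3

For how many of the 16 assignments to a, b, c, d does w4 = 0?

w4 = c AND w3 must be 0, so at least one of c, w3 is 0.
Enumerating the 16 input combinations, 8 give w4 = 0 and 8 give w4 = 1.

8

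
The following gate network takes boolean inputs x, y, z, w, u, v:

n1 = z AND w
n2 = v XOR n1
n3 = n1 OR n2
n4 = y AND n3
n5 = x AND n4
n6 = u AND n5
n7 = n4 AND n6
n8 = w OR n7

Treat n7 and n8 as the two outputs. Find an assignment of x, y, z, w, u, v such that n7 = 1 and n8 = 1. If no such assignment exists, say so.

x=1, y=1, z=1, w=1, u=1, v=0

Check with x=1, y=1, z=1, w=1, u=1, v=0:
n1 = z AND w = 1 AND 1 = 1
n2 = v XOR n1 = 0 XOR 1 = 1
n3 = n1 OR n2 = 1 OR 1 = 1
n4 = y AND n3 = 1 AND 1 = 1
n5 = x AND n4 = 1 AND 1 = 1
n6 = u AND n5 = 1 AND 1 = 1
n7 = n4 AND n6 = 1 AND 1 = 1
n8 = w OR n7 = 1 OR 1 = 1
So n7 = 1 and n8 = 1.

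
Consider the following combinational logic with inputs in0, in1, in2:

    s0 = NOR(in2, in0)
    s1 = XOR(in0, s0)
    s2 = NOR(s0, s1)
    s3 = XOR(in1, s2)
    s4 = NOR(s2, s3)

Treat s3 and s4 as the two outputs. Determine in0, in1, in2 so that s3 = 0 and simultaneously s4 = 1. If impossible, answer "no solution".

Check with in0=0, in1=0, in2=0:
s0 = NOR(in2, in0) = NOR(0, 0) = 1
s1 = XOR(in0, s0) = XOR(0, 1) = 1
s2 = NOR(s0, s1) = NOR(1, 1) = 0
s3 = XOR(in1, s2) = XOR(0, 0) = 0
s4 = NOR(s2, s3) = NOR(0, 0) = 1
So s3 = 0 and s4 = 1.

in0=0, in1=0, in2=0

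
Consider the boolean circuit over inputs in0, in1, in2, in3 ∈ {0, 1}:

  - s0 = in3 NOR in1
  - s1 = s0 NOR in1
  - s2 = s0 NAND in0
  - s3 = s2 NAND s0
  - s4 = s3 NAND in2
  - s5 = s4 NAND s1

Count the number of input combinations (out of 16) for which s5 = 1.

s5 = s4 NAND s1 must be 1, so at least one of s4, s1 is 0.
Enumerating the 16 input combinations, 14 give s5 = 1 and 2 give s5 = 0.

14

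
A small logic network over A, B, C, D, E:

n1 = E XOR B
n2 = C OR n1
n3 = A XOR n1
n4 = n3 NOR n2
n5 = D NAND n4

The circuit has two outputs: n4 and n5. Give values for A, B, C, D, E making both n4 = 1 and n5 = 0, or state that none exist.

A=0, B=1, C=0, D=1, E=1

Check with A=0, B=1, C=0, D=1, E=1:
n1 = E XOR B = 1 XOR 1 = 0
n2 = C OR n1 = 0 OR 0 = 0
n3 = A XOR n1 = 0 XOR 0 = 0
n4 = n3 NOR n2 = 0 NOR 0 = 1
n5 = D NAND n4 = 1 NAND 1 = 0
So n4 = 1 and n5 = 0.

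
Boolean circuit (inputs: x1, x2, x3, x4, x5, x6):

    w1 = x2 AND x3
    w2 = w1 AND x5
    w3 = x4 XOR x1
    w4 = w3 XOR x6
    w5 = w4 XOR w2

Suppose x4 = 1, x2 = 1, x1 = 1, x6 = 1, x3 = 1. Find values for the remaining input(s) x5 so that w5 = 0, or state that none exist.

x5=1

w5 = w4 XOR w2 must be 0, so w4 and w2 are equal.
Check with x4 = 1, x2 = 1, x1 = 1, x6 = 1, x3 = 1 and x5=1:
w1 = x2 AND x3 = 1 AND 1 = 1
w2 = w1 AND x5 = 1 AND 1 = 1
w3 = x4 XOR x1 = 1 XOR 1 = 0
w4 = w3 XOR x6 = 0 XOR 1 = 1
w5 = w4 XOR w2 = 1 XOR 1 = 0
So w5 = 0.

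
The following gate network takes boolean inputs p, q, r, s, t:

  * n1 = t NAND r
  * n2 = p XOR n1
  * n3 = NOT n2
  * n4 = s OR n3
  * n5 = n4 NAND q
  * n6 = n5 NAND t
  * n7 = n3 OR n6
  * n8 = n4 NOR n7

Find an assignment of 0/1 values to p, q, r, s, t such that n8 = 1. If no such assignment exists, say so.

n8 = n4 NOR n7 must be 1, so both n4 = 0 and n7 = 0.
n4 = s OR n3 must be 0, so both s = 0 and n3 = 0.
Check with p=0 q=1 r=0 s=0 t=1:
n1 = t NAND r = 1 NAND 0 = 1
n2 = p XOR n1 = 0 XOR 1 = 1
n3 = NOT n2 = NOT 1 = 0
n4 = s OR n3 = 0 OR 0 = 0
n5 = n4 NAND q = 0 NAND 1 = 1
n6 = n5 NAND t = 1 NAND 1 = 0
n7 = n3 OR n6 = 0 OR 0 = 0
n8 = n4 NOR n7 = 0 NOR 0 = 1
So n8 = 1 as required.

p=0 q=1 r=0 s=0 t=1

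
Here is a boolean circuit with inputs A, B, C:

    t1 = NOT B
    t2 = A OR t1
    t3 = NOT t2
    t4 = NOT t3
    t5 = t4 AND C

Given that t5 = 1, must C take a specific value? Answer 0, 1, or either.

t5 = t4 AND C must be 1, so both t4 = 1 and C = 1.
t4 = NOT t3 must be 1, so t3 = 0.
Every assignment with t5 = 1 has C = 1; there are 3 such assignment(s).
  A=0, B=0, C=1
  A=1, B=0, C=1
  A=1, B=1, C=1

1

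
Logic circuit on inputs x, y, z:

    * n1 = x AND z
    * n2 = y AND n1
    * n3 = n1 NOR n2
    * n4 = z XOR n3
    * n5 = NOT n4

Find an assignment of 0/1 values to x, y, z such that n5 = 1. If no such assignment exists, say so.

n5 = NOT n4 must be 1, so n4 = 0.
n4 = z XOR n3 must be 0, so z and n3 are equal.
Check with x=0 y=0 z=1:
n1 = x AND z = 0 AND 1 = 0
n2 = y AND n1 = 0 AND 0 = 0
n3 = n1 NOR n2 = 0 NOR 0 = 1
n4 = z XOR n3 = 1 XOR 1 = 0
n5 = NOT n4 = NOT 0 = 1
So n5 = 1 as required.

x=0 y=0 z=1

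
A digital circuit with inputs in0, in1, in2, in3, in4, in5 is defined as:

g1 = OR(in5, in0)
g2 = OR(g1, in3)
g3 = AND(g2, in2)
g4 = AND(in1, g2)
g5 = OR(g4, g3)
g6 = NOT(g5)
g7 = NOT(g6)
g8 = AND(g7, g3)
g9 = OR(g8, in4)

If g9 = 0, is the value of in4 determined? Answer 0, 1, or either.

g9 = OR(g8, in4) must be 0, so both g8 = 0 and in4 = 0.
Every assignment with g9 = 0 has in4 = 0; there are 18 such assignment(s).

0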